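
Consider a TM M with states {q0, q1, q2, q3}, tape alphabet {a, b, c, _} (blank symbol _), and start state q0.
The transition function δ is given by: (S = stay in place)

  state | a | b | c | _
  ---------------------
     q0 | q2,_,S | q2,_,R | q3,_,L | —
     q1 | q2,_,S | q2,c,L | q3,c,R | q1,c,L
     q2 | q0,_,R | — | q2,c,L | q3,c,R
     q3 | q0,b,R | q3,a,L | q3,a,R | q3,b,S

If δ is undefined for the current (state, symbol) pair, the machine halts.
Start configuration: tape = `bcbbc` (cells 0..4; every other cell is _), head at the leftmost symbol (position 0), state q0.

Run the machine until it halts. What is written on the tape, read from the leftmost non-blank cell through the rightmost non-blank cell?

cbbab

state=q0 head=0 tape=[b]cbbc_   (q0,b)→(q2,_,R)
state=q2 head=1 tape=_[c]bbc_   (q2,c)→(q2,c,L)
state=q2 head=0 tape=[_]cbbc_   (q2,_)→(q3,c,R)
state=q3 head=1 tape=c[c]bbc_   (q3,c)→(q3,a,R)
state=q3 head=2 tape=ca[b]bc_   (q3,b)→(q3,a,L)
state=q3 head=1 tape=c[a]abc_   (q3,a)→(q0,b,R)
state=q0 head=2 tape=cb[a]bc_   (q0,a)→(q2,_,S)
state=q2 head=2 tape=cb[_]bc_   (q2,_)→(q3,c,R)
state=q3 head=3 tape=cbc[b]c_   (q3,b)→(q3,a,L)
state=q3 head=2 tape=cb[c]ac_   (q3,c)→(q3,a,R)
state=q3 head=3 tape=cba[a]c_   (q3,a)→(q0,b,R)
state=q0 head=4 tape=cbab[c]_   (q0,c)→(q3,_,L)
state=q3 head=3 tape=cba[b]__   (q3,b)→(q3,a,L)
state=q3 head=2 tape=cb[a]a__   (q3,a)→(q0,b,R)
state=q0 head=3 tape=cbb[a]__   (q0,a)→(q2,_,S)
state=q2 head=3 tape=cbb[_]__   (q2,_)→(q3,c,R)
state=q3 head=4 tape=cbbc[_]_   (q3,_)→(q3,b,S)
state=q3 head=4 tape=cbbc[b]_   (q3,b)→(q3,a,L)
state=q3 head=3 tape=cbb[c]a_   (q3,c)→(q3,a,R)
state=q3 head=4 tape=cbba[a]_   (q3,a)→(q0,b,R)
state=q0 head=5 tape=cbbab[_]
The non-blank tape span at halt is cbbab.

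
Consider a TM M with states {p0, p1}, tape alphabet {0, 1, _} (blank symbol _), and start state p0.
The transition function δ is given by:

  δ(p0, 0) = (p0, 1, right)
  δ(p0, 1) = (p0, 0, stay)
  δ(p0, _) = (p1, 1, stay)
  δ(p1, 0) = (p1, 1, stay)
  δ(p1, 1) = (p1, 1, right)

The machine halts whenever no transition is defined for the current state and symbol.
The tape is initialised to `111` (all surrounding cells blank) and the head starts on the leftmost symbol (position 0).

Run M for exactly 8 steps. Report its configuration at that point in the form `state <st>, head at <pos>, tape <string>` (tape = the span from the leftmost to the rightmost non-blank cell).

p0 | [1]11__   read 1 → write 0, move stay, go to p0
p0 | [0]11__   read 0 → write 1, move right, go to p0
p0 | 1[1]1__   read 1 → write 0, move stay, go to p0
p0 | 1[0]1__   read 0 → write 1, move right, go to p0
p0 | 11[1]__   read 1 → write 0, move stay, go to p0
p0 | 11[0]__   read 0 → write 1, move right, go to p0
p0 | 111[_]_   read _ → write 1, move stay, go to p1
p1 | 111[1]_   read 1 → write 1, move right, go to p1
p1 | 1111[_]
After 8 steps: state p1, head at 4, tape 1111.

state p1, head at 4, tape 1111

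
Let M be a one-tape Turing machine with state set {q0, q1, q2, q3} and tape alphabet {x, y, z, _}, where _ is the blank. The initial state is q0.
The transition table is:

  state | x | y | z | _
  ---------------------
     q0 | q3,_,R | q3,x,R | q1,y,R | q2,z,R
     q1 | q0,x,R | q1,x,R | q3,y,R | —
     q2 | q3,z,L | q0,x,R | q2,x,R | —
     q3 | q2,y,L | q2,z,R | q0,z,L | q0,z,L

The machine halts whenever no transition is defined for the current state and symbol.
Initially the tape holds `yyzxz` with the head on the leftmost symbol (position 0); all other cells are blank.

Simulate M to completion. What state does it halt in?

q2

q0 | [y]yzxz__   read y → write x, move R, go to q3
q3 | x[y]zxz__   read y → write z, move R, go to q2
q2 | xz[z]xz__   read z → write x, move R, go to q2
q2 | xzx[x]z__   read x → write z, move L, go to q3
q3 | xz[x]zz__   read x → write y, move L, go to q2
q2 | x[z]yzz__   read z → write x, move R, go to q2
q2 | xx[y]zz__   read y → write x, move R, go to q0
q0 | xxx[z]z__   read z → write y, move R, go to q1
q1 | xxxy[z]__   read z → write y, move R, go to q3
q3 | xxxyy[_]_   read _ → write z, move L, go to q0
q0 | xxxy[y]z_   read y → write x, move R, go to q3
q3 | xxxyx[z]_   read z → write z, move L, go to q0
q0 | xxxy[x]z_   read x → write _, move R, go to q3
q3 | xxxy_[z]_   read z → write z, move L, go to q0
q0 | xxxy[_]z_   read _ → write z, move R, go to q2
q2 | xxxyz[z]_   read z → write x, move R, go to q2
q2 | xxxyzx[_]
No transition is defined for (q2, _); M halts in state q2.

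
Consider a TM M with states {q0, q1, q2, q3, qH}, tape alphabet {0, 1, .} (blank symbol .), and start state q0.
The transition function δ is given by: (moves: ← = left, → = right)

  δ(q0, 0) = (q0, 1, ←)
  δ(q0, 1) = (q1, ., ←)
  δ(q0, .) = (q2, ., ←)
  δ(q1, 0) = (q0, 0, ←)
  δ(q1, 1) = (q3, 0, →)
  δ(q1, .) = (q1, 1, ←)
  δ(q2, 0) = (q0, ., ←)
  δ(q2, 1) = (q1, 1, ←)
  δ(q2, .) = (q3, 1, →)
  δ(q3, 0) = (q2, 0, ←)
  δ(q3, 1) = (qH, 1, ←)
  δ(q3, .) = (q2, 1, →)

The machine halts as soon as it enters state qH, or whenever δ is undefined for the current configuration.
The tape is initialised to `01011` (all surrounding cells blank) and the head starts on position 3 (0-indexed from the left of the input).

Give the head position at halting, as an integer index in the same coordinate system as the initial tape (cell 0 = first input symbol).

state=q0 head=3 tape=..010[1]1   (q0,1)→(q1,.,←)
state=q1 head=2 tape=..01[0].1   (q1,0)→(q0,0,←)
state=q0 head=1 tape=..0[1]0.1   (q0,1)→(q1,.,←)
state=q1 head=0 tape=..[0].0.1   (q1,0)→(q0,0,←)
state=q0 head=-1 tape=.[.]0.0.1   (q0,.)→(q2,.,←)
state=q2 head=-2 tape=[.].0.0.1   (q2,.)→(q3,1,→)
state=q3 head=-1 tape=1[.]0.0.1   (q3,.)→(q2,1,→)
state=q2 head=0 tape=11[0].0.1   (q2,0)→(q0,.,←)
state=q0 head=-1 tape=1[1]..0.1   (q0,1)→(q1,.,←)
state=q1 head=-2 tape=[1]...0.1   (q1,1)→(q3,0,→)
state=q3 head=-1 tape=0[.]..0.1   (q3,.)→(q2,1,→)
state=q2 head=0 tape=01[.].0.1   (q2,.)→(q3,1,→)
state=q3 head=1 tape=011[.]0.1   (q3,.)→(q2,1,→)
state=q2 head=2 tape=0111[0].1   (q2,0)→(q0,.,←)
state=q0 head=1 tape=011[1]..1   (q0,1)→(q1,.,←)
state=q1 head=0 tape=01[1]...1   (q1,1)→(q3,0,→)
state=q3 head=1 tape=010[.]..1   (q3,.)→(q2,1,→)
state=q2 head=2 tape=0101[.].1   (q2,.)→(q3,1,→)
state=q3 head=3 tape=01011[.]1   (q3,.)→(q2,1,→)
state=q2 head=4 tape=010111[1]   (q2,1)→(q1,1,←)
state=q1 head=3 tape=01011[1]1   (q1,1)→(q3,0,→)
state=q3 head=4 tape=010110[1]   (q3,1)→(qH,1,←)
state=qH head=3 tape=01011[0]1
At halt the head is at cell 3.

3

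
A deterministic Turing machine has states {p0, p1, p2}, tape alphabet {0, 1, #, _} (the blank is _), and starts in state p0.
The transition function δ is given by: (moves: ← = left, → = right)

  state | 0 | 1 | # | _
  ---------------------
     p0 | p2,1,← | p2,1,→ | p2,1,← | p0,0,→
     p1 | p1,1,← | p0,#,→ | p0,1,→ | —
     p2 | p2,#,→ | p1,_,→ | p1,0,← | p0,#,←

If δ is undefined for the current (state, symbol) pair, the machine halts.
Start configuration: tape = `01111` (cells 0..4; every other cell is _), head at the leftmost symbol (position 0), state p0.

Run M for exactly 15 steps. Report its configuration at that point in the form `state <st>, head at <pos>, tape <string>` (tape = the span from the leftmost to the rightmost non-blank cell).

state p0, head at 5, tape #_#1_##0

state=p0 head=0 tape=__[0]1111_   (p0,0)→(p2,1,←)
state=p2 head=-1 tape=_[_]11111_   (p2,_)→(p0,#,←)
state=p0 head=-2 tape=[_]#11111_   (p0,_)→(p0,0,→)
state=p0 head=-1 tape=0[#]11111_   (p0,#)→(p2,1,←)
state=p2 head=-2 tape=[0]111111_   (p2,0)→(p2,#,→)
state=p2 head=-1 tape=#[1]11111_   (p2,1)→(p1,_,→)
state=p1 head=0 tape=#_[1]1111_   (p1,1)→(p0,#,→)
state=p0 head=1 tape=#_#[1]111_   (p0,1)→(p2,1,→)
state=p2 head=2 tape=#_#1[1]11_   (p2,1)→(p1,_,→)
state=p1 head=3 tape=#_#1_[1]1_   (p1,1)→(p0,#,→)
state=p0 head=4 tape=#_#1_#[1]_   (p0,1)→(p2,1,→)
state=p2 head=5 tape=#_#1_#1[_]   (p2,_)→(p0,#,←)
state=p0 head=4 tape=#_#1_#[1]#   (p0,1)→(p2,1,→)
state=p2 head=5 tape=#_#1_#1[#]   (p2,#)→(p1,0,←)
state=p1 head=4 tape=#_#1_#[1]0   (p1,1)→(p0,#,→)
state=p0 head=5 tape=#_#1_##[0]
After 15 steps: state p0, head at 5, tape #_#1_##0.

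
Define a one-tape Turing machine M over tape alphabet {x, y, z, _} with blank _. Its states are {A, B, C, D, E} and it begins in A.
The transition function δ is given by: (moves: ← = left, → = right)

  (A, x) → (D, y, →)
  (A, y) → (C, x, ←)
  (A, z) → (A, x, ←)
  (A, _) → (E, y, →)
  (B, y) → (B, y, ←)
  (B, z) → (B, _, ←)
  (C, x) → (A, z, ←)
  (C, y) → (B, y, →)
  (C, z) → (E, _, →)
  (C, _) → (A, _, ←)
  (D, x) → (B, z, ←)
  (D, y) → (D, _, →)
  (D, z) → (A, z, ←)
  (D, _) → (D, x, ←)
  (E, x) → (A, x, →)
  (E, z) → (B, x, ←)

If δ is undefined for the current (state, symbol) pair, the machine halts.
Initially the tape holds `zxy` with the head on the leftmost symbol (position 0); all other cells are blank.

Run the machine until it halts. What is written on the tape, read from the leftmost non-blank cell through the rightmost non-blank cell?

yx_zx

state=A head=0 tape=_[z]xy_   (A,z)→(A,x,←)
state=A head=-1 tape=[_]xxy_   (A,_)→(E,y,→)
state=E head=0 tape=y[x]xy_   (E,x)→(A,x,→)
state=A head=1 tape=yx[x]y_   (A,x)→(D,y,→)
state=D head=2 tape=yxy[y]_   (D,y)→(D,_,→)
state=D head=3 tape=yxy_[_]   (D,_)→(D,x,←)
state=D head=2 tape=yxy[_]x   (D,_)→(D,x,←)
state=D head=1 tape=yx[y]xx   (D,y)→(D,_,→)
state=D head=2 tape=yx_[x]x   (D,x)→(B,z,←)
state=B head=1 tape=yx[_]zx
The non-blank tape span at halt is yx_zx.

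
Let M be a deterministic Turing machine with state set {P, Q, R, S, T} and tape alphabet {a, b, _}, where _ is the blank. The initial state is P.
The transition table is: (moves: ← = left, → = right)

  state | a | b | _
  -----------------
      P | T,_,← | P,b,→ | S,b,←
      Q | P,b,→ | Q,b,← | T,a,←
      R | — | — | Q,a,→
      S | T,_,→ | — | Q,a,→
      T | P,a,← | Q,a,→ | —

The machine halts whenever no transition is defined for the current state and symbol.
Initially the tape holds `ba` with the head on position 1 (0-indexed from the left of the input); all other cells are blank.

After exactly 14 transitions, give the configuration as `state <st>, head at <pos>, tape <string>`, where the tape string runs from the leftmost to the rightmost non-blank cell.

P | __b[a]   read a → write _, move ←, go to T
T | __[b]_   read b → write a, move →, go to Q
Q | __a[_]   read _ → write a, move ←, go to T
T | __[a]a   read a → write a, move ←, go to P
P | _[_]aa   read _ → write b, move ←, go to S
S | [_]baa   read _ → write a, move →, go to Q
Q | a[b]aa   read b → write b, move ←, go to Q
Q | [a]baa   read a → write b, move →, go to P
P | b[b]aa   read b → write b, move →, go to P
P | bb[a]a   read a → write _, move ←, go to T
T | b[b]_a   read b → write a, move →, go to Q
Q | ba[_]a   read _ → write a, move ←, go to T
T | b[a]aa   read a → write a, move ←, go to P
P | [b]aaa   read b → write b, move →, go to P
P | b[a]aa
After 14 steps: state P, head at -1, tape baaa.

state P, head at -1, tape baaa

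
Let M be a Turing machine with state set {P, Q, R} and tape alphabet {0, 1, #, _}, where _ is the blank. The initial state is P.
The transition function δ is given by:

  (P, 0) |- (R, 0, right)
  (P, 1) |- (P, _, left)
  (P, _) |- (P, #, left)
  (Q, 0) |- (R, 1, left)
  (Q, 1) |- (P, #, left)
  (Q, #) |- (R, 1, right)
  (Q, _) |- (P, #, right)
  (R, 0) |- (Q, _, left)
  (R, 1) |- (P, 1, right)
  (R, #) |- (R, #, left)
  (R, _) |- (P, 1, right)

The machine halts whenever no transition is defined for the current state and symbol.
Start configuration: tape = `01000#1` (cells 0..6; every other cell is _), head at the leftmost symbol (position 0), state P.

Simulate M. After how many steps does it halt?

14

state=P head=0 tape=[0]1000#1   (P,0)→(R,0,right)
state=R head=1 tape=0[1]000#1   (R,1)→(P,1,right)
state=P head=2 tape=01[0]00#1   (P,0)→(R,0,right)
state=R head=3 tape=010[0]0#1   (R,0)→(Q,_,left)
state=Q head=2 tape=01[0]_0#1   (Q,0)→(R,1,left)
state=R head=1 tape=0[1]1_0#1   (R,1)→(P,1,right)
state=P head=2 tape=01[1]_0#1   (P,1)→(P,_,left)
state=P head=1 tape=0[1]__0#1   (P,1)→(P,_,left)
state=P head=0 tape=[0]___0#1   (P,0)→(R,0,right)
state=R head=1 tape=0[_]__0#1   (R,_)→(P,1,right)
state=P head=2 tape=01[_]_0#1   (P,_)→(P,#,left)
state=P head=1 tape=0[1]#_0#1   (P,1)→(P,_,left)
state=P head=0 tape=[0]_#_0#1   (P,0)→(R,0,right)
state=R head=1 tape=0[_]#_0#1   (R,_)→(P,1,right)
state=P head=2 tape=01[#]_0#1
M halts after 14 transitions.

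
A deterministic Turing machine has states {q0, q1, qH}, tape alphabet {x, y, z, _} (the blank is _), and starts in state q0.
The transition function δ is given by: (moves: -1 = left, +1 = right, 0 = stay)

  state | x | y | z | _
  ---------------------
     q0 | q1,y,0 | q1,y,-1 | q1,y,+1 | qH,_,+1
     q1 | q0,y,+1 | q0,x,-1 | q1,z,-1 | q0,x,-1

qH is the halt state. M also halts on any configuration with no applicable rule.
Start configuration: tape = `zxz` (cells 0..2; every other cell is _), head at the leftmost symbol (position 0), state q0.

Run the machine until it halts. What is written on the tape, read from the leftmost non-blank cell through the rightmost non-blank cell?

state=q0 head=0 tape=__[z]xz_   (q0,z)→(q1,y,+1)
state=q1 head=1 tape=__y[x]z_   (q1,x)→(q0,y,+1)
state=q0 head=2 tape=__yy[z]_   (q0,z)→(q1,y,+1)
state=q1 head=3 tape=__yyy[_]   (q1,_)→(q0,x,-1)
state=q0 head=2 tape=__yy[y]x   (q0,y)→(q1,y,-1)
state=q1 head=1 tape=__y[y]yx   (q1,y)→(q0,x,-1)
state=q0 head=0 tape=__[y]xyx   (q0,y)→(q1,y,-1)
state=q1 head=-1 tape=_[_]yxyx   (q1,_)→(q0,x,-1)
state=q0 head=-2 tape=[_]xyxyx   (q0,_)→(qH,_,+1)
state=qH head=-1 tape=_[x]yxyx
The non-blank tape span at halt is xyxyx.

xyxyx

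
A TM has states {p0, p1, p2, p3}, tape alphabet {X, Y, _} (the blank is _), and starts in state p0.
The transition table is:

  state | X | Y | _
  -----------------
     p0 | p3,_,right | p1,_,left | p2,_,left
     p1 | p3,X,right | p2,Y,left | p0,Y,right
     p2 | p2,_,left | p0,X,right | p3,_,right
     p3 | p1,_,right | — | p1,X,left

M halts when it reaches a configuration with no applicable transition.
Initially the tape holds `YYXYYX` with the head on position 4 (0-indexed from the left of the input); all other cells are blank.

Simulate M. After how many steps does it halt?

19

p0 | _YYXY[Y]X   read Y → write _, move left, go to p1
p1 | _YYX[Y]_X   read Y → write Y, move left, go to p2
p2 | _YY[X]Y_X   read X → write _, move left, go to p2
p2 | _Y[Y]_Y_X   read Y → write X, move right, go to p0
p0 | _YX[_]Y_X   read _ → write _, move left, go to p2
p2 | _Y[X]_Y_X   read X → write _, move left, go to p2
p2 | _[Y]__Y_X   read Y → write X, move right, go to p0
p0 | _X[_]_Y_X   read _ → write _, move left, go to p2
p2 | _[X]__Y_X   read X → write _, move left, go to p2
p2 | [_]___Y_X   read _ → write _, move right, go to p3
p3 | _[_]__Y_X   read _ → write X, move left, go to p1
p1 | [_]X__Y_X   read _ → write Y, move right, go to p0
p0 | Y[X]__Y_X   read X → write _, move right, go to p3
p3 | Y_[_]_Y_X   read _ → write X, move left, go to p1
p1 | Y[_]X_Y_X   read _ → write Y, move right, go to p0
p0 | YY[X]_Y_X   read X → write _, move right, go to p3
p3 | YY_[_]Y_X   read _ → write X, move left, go to p1
p1 | YY[_]XY_X   read _ → write Y, move right, go to p0
p0 | YYY[X]Y_X   read X → write _, move right, go to p3
p3 | YYY_[Y]_X
M halts after 19 transitions.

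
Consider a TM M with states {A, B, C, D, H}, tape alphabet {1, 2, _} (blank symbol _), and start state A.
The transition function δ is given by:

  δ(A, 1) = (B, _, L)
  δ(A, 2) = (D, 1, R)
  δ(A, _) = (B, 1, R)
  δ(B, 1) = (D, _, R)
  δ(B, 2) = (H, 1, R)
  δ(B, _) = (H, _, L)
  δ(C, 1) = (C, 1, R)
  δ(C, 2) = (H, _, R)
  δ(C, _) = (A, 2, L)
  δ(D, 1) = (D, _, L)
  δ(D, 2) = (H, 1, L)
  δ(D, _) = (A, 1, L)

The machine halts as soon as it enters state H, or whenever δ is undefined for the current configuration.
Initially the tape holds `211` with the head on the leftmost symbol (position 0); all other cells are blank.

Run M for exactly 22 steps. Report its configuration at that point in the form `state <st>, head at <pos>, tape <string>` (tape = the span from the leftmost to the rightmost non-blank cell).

A | __[2]11   read 2 → write 1, move R, go to D
D | __1[1]1   read 1 → write _, move L, go to D
D | __[1]_1   read 1 → write _, move L, go to D
D | _[_]__1   read _ → write 1, move L, go to A
A | [_]1__1   read _ → write 1, move R, go to B
B | 1[1]__1   read 1 → write _, move R, go to D
D | 1_[_]_1   read _ → write 1, move L, go to A
A | 1[_]1_1   read _ → write 1, move R, go to B
B | 11[1]_1   read 1 → write _, move R, go to D
D | 11_[_]1   read _ → write 1, move L, go to A
A | 11[_]11   read _ → write 1, move R, go to B
B | 111[1]1   read 1 → write _, move R, go to D
D | 111_[1]   read 1 → write _, move L, go to D
D | 111[_]_   read _ → write 1, move L, go to A
A | 11[1]1_   read 1 → write _, move L, go to B
B | 1[1]_1_   read 1 → write _, move R, go to D
D | 1_[_]1_   read _ → write 1, move L, go to A
A | 1[_]11_   read _ → write 1, move R, go to B
B | 11[1]1_   read 1 → write _, move R, go to D
D | 11_[1]_   read 1 → write _, move L, go to D
D | 11[_]__   read _ → write 1, move L, go to A
A | 1[1]1__   read 1 → write _, move L, go to B
B | [1]_1__
After 22 steps: state B, head at -2, tape 1_1.

state B, head at -2, tape 1_1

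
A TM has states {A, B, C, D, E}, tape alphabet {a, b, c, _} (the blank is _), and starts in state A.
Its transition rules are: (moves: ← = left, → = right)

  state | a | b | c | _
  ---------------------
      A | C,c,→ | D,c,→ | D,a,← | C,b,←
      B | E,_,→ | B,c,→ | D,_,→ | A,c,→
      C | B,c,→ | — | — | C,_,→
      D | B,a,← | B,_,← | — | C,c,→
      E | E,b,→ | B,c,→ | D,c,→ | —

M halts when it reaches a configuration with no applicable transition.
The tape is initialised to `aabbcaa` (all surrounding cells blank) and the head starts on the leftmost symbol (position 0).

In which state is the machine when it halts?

A | [a]abbcaa__   read a → write c, move →, go to C
C | c[a]bbcaa__   read a → write c, move →, go to B
B | cc[b]bcaa__   read b → write c, move →, go to B
B | ccc[b]caa__   read b → write c, move →, go to B
B | cccc[c]aa__   read c → write _, move →, go to D
D | cccc_[a]a__   read a → write a, move ←, go to B
B | cccc[_]aa__   read _ → write c, move →, go to A
A | ccccc[a]a__   read a → write c, move →, go to C
C | cccccc[a]__   read a → write c, move →, go to B
B | ccccccc[_]_   read _ → write c, move →, go to A
A | cccccccc[_]   read _ → write b, move ←, go to C
C | ccccccc[c]b
No transition is defined for (C, c); M halts in state C.

C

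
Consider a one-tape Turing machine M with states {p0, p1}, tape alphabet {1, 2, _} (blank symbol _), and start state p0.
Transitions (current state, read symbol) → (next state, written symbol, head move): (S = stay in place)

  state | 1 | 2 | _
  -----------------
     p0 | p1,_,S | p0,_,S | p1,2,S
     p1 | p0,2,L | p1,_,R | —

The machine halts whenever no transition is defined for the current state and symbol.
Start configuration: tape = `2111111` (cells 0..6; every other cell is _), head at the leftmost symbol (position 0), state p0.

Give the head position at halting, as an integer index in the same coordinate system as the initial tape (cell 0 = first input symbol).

state=p0 head=0 tape=[2]111111_   (p0,2)→(p0,_,S)
state=p0 head=0 tape=[_]111111_   (p0,_)→(p1,2,S)
state=p1 head=0 tape=[2]111111_   (p1,2)→(p1,_,R)
state=p1 head=1 tape=_[1]11111_   (p1,1)→(p0,2,L)
state=p0 head=0 tape=[_]211111_   (p0,_)→(p1,2,S)
state=p1 head=0 tape=[2]211111_   (p1,2)→(p1,_,R)
state=p1 head=1 tape=_[2]11111_   (p1,2)→(p1,_,R)
state=p1 head=2 tape=__[1]1111_   (p1,1)→(p0,2,L)
state=p0 head=1 tape=_[_]21111_   (p0,_)→(p1,2,S)
state=p1 head=1 tape=_[2]21111_   (p1,2)→(p1,_,R)
state=p1 head=2 tape=__[2]1111_   (p1,2)→(p1,_,R)
state=p1 head=3 tape=___[1]111_   (p1,1)→(p0,2,L)
state=p0 head=2 tape=__[_]2111_   (p0,_)→(p1,2,S)
state=p1 head=2 tape=__[2]2111_   (p1,2)→(p1,_,R)
state=p1 head=3 tape=___[2]111_   (p1,2)→(p1,_,R)
state=p1 head=4 tape=____[1]11_   (p1,1)→(p0,2,L)
state=p0 head=3 tape=___[_]211_   (p0,_)→(p1,2,S)
state=p1 head=3 tape=___[2]211_   (p1,2)→(p1,_,R)
state=p1 head=4 tape=____[2]11_   (p1,2)→(p1,_,R)
state=p1 head=5 tape=_____[1]1_   (p1,1)→(p0,2,L)
state=p0 head=4 tape=____[_]21_   (p0,_)→(p1,2,S)
state=p1 head=4 tape=____[2]21_   (p1,2)→(p1,_,R)
state=p1 head=5 tape=_____[2]1_   (p1,2)→(p1,_,R)
state=p1 head=6 tape=______[1]_   (p1,1)→(p0,2,L)
state=p0 head=5 tape=_____[_]2_   (p0,_)→(p1,2,S)
state=p1 head=5 tape=_____[2]2_   (p1,2)→(p1,_,R)
state=p1 head=6 tape=______[2]_   (p1,2)→(p1,_,R)
state=p1 head=7 tape=_______[_]
At halt the head is at cell 7.

7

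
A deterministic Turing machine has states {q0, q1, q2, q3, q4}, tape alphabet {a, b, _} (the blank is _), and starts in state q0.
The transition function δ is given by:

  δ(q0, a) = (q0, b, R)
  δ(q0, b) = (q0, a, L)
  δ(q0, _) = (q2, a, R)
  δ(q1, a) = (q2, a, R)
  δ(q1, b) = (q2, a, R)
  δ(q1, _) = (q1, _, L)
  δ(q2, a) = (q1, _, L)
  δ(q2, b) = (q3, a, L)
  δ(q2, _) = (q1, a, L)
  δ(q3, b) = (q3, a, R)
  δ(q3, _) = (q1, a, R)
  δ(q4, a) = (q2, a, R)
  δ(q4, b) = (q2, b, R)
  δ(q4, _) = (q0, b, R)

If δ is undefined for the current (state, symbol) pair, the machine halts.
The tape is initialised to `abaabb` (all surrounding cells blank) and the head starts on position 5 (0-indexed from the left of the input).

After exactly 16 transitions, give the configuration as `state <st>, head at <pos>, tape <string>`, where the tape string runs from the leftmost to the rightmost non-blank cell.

state=q0 head=5 tape=abaab[b]__   (q0,b)→(q0,a,L)
state=q0 head=4 tape=abaa[b]a__   (q0,b)→(q0,a,L)
state=q0 head=3 tape=aba[a]aa__   (q0,a)→(q0,b,R)
state=q0 head=4 tape=abab[a]a__   (q0,a)→(q0,b,R)
state=q0 head=5 tape=ababb[a]__   (q0,a)→(q0,b,R)
state=q0 head=6 tape=ababbb[_]_   (q0,_)→(q2,a,R)
state=q2 head=7 tape=ababbba[_]   (q2,_)→(q1,a,L)
state=q1 head=6 tape=ababbb[a]a   (q1,a)→(q2,a,R)
state=q2 head=7 tape=ababbba[a]   (q2,a)→(q1,_,L)
state=q1 head=6 tape=ababbb[a]_   (q1,a)→(q2,a,R)
state=q2 head=7 tape=ababbba[_]   (q2,_)→(q1,a,L)
state=q1 head=6 tape=ababbb[a]a   (q1,a)→(q2,a,R)
state=q2 head=7 tape=ababbba[a]   (q2,a)→(q1,_,L)
state=q1 head=6 tape=ababbb[a]_   (q1,a)→(q2,a,R)
state=q2 head=7 tape=ababbba[_]   (q2,_)→(q1,a,L)
state=q1 head=6 tape=ababbb[a]a   (q1,a)→(q2,a,R)
state=q2 head=7 tape=ababbba[a]
After 16 steps: state q2, head at 7, tape ababbbaa.

state q2, head at 7, tape ababbbaa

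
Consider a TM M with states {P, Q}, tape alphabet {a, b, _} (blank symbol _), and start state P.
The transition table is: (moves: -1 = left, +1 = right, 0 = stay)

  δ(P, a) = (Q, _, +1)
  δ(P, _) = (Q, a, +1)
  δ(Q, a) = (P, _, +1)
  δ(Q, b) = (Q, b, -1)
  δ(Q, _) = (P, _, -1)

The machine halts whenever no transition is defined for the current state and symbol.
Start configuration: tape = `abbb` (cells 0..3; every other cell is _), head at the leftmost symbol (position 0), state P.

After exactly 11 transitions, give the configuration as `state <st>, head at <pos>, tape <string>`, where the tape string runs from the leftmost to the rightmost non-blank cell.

P | _[a]bbb   read a → write _, move +1, go to Q
Q | __[b]bb   read b → write b, move -1, go to Q
Q | _[_]bbb   read _ → write _, move -1, go to P
P | [_]_bbb   read _ → write a, move +1, go to Q
Q | a[_]bbb   read _ → write _, move -1, go to P
P | [a]_bbb   read a → write _, move +1, go to Q
Q | _[_]bbb   read _ → write _, move -1, go to P
P | [_]_bbb   read _ → write a, move +1, go to Q
Q | a[_]bbb   read _ → write _, move -1, go to P
P | [a]_bbb   read a → write _, move +1, go to Q
Q | _[_]bbb   read _ → write _, move -1, go to P
P | [_]_bbb
After 11 steps: state P, head at -1, tape bbb.

state P, head at -1, tape bbb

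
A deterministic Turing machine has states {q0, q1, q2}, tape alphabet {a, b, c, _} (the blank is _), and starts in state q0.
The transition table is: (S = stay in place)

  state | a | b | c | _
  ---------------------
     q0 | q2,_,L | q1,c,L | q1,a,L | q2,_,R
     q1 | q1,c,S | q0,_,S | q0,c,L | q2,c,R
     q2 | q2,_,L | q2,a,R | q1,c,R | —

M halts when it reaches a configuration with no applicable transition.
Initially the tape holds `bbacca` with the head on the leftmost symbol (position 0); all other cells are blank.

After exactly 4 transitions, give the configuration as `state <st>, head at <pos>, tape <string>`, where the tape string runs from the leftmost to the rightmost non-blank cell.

q0 | _[b]bacca   read b → write c, move L, go to q1
q1 | [_]cbacca   read _ → write c, move R, go to q2
q2 | c[c]bacca   read c → write c, move R, go to q1
q1 | cc[b]acca   read b → write _, move S, go to q0
q0 | cc[_]acca
After 4 steps: state q0, head at 1, tape cc_acca.

state q0, head at 1, tape cc_acca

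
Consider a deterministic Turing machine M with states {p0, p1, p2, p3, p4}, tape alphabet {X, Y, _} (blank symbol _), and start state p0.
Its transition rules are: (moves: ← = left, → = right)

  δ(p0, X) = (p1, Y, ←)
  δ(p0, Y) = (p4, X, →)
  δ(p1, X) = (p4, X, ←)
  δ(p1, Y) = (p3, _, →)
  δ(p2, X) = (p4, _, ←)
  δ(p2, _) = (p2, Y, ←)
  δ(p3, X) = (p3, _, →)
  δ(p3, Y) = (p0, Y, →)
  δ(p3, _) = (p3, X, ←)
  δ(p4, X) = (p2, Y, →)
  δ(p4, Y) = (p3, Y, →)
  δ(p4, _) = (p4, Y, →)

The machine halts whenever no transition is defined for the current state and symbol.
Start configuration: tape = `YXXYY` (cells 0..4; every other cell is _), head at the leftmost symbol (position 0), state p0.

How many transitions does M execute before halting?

16

p0 | [Y]XXYY__   read Y → write X, move →, go to p4
p4 | X[X]XYY__   read X → write Y, move →, go to p2
p2 | XY[X]YY__   read X → write _, move ←, go to p4
p4 | X[Y]_YY__   read Y → write Y, move →, go to p3
p3 | XY[_]YY__   read _ → write X, move ←, go to p3
p3 | X[Y]XYY__   read Y → write Y, move →, go to p0
p0 | XY[X]YY__   read X → write Y, move ←, go to p1
p1 | X[Y]YYY__   read Y → write _, move →, go to p3
p3 | X_[Y]YY__   read Y → write Y, move →, go to p0
p0 | X_Y[Y]Y__   read Y → write X, move →, go to p4
p4 | X_YX[Y]__   read Y → write Y, move →, go to p3
p3 | X_YXY[_]_   read _ → write X, move ←, go to p3
p3 | X_YX[Y]X_   read Y → write Y, move →, go to p0
p0 | X_YXY[X]_   read X → write Y, move ←, go to p1
p1 | X_YX[Y]Y_   read Y → write _, move →, go to p3
p3 | X_YX_[Y]_   read Y → write Y, move →, go to p0
p0 | X_YX_Y[_]
M halts after 16 transitions.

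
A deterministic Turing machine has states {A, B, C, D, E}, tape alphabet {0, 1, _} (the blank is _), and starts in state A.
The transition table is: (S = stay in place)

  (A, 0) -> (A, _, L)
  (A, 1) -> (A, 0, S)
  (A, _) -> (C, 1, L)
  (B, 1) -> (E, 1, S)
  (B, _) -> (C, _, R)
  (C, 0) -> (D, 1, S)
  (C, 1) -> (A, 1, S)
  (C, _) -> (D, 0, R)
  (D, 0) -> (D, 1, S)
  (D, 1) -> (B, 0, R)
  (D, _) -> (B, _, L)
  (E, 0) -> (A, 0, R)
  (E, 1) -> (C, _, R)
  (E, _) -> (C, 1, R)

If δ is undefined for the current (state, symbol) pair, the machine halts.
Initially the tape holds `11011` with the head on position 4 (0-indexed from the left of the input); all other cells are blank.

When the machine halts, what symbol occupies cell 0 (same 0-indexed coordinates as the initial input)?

state=A head=4 tape=__1101[1]   (A,1)→(A,0,S)
state=A head=4 tape=__1101[0]   (A,0)→(A,_,L)
state=A head=3 tape=__110[1]_   (A,1)→(A,0,S)
state=A head=3 tape=__110[0]_   (A,0)→(A,_,L)
state=A head=2 tape=__11[0]__   (A,0)→(A,_,L)
state=A head=1 tape=__1[1]___   (A,1)→(A,0,S)
state=A head=1 tape=__1[0]___   (A,0)→(A,_,L)
state=A head=0 tape=__[1]____   (A,1)→(A,0,S)
state=A head=0 tape=__[0]____   (A,0)→(A,_,L)
state=A head=-1 tape=_[_]_____   (A,_)→(C,1,L)
state=C head=-2 tape=[_]1_____   (C,_)→(D,0,R)
state=D head=-1 tape=0[1]_____   (D,1)→(B,0,R)
state=B head=0 tape=00[_]____   (B,_)→(C,_,R)
state=C head=1 tape=00_[_]___   (C,_)→(D,0,R)
state=D head=2 tape=00_0[_]__   (D,_)→(B,_,L)
state=B head=1 tape=00_[0]___
Cell 0 holds _ when M halts.

_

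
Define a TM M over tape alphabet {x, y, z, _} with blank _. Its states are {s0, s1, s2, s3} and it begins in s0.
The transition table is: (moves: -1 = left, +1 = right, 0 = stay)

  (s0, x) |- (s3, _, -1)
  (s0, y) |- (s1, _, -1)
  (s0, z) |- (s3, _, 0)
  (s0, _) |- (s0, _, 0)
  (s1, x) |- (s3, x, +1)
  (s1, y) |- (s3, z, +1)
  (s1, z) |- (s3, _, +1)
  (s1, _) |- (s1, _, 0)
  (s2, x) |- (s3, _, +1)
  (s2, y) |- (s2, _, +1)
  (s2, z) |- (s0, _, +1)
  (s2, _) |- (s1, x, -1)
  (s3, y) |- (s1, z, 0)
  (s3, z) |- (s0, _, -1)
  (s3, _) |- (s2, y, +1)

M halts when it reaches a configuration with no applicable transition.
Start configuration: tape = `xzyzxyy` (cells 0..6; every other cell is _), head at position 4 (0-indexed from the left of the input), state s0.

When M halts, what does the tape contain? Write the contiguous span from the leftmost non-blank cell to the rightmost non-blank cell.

s0 | xzyz[x]yy   read x → write _, move -1, go to s3
s3 | xzy[z]_yy   read z → write _, move -1, go to s0
s0 | xz[y]__yy   read y → write _, move -1, go to s1
s1 | x[z]___yy   read z → write _, move +1, go to s3
s3 | x_[_]__yy   read _ → write y, move +1, go to s2
s2 | x_y[_]_yy   read _ → write x, move -1, go to s1
s1 | x_[y]x_yy   read y → write z, move +1, go to s3
s3 | x_z[x]_yy
The non-blank tape span at halt is x_zx_yy.

x_zx_yy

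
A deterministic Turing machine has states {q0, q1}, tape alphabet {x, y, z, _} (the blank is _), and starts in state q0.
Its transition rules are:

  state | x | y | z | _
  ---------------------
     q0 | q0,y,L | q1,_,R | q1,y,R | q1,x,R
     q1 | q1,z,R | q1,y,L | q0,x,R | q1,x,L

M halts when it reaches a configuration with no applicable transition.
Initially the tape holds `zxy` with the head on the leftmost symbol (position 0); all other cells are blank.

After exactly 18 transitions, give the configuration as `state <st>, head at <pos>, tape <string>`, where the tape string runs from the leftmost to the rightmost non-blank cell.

q0 | [z]xy__   read z → write y, move R, go to q1
q1 | y[x]y__   read x → write z, move R, go to q1
q1 | yz[y]__   read y → write y, move L, go to q1
q1 | y[z]y__   read z → write x, move R, go to q0
q0 | yx[y]__   read y → write _, move R, go to q1
q1 | yx_[_]_   read _ → write x, move L, go to q1
q1 | yx[_]x_   read _ → write x, move L, go to q1
q1 | y[x]xx_   read x → write z, move R, go to q1
q1 | yz[x]x_   read x → write z, move R, go to q1
q1 | yzz[x]_   read x → write z, move R, go to q1
q1 | yzzz[_]   read _ → write x, move L, go to q1
q1 | yzz[z]x   read z → write x, move R, go to q0
q0 | yzzx[x]   read x → write y, move L, go to q0
q0 | yzz[x]y   read x → write y, move L, go to q0
q0 | yz[z]yy   read z → write y, move R, go to q1
q1 | yzy[y]y   read y → write y, move L, go to q1
q1 | yz[y]yy   read y → write y, move L, go to q1
q1 | y[z]yyy   read z → write x, move R, go to q0
q0 | yx[y]yy
After 18 steps: state q0, head at 2, tape yxyyy.

state q0, head at 2, tape yxyyy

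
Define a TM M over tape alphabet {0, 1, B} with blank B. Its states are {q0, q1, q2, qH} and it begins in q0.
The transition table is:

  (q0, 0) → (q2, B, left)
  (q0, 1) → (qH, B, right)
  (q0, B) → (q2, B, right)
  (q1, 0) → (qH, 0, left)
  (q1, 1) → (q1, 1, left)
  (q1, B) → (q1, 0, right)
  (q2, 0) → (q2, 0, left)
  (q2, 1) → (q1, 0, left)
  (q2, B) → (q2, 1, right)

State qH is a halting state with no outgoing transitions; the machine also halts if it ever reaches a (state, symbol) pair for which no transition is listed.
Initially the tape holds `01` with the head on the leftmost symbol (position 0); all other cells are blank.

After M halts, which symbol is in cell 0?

1

state=q0 head=0 tape=BBB[0]1   (q0,0)→(q2,B,left)
state=q2 head=-1 tape=BB[B]B1   (q2,B)→(q2,1,right)
state=q2 head=0 tape=BB1[B]1   (q2,B)→(q2,1,right)
state=q2 head=1 tape=BB11[1]   (q2,1)→(q1,0,left)
state=q1 head=0 tape=BB1[1]0   (q1,1)→(q1,1,left)
state=q1 head=-1 tape=BB[1]10   (q1,1)→(q1,1,left)
state=q1 head=-2 tape=B[B]110   (q1,B)→(q1,0,right)
state=q1 head=-1 tape=B0[1]10   (q1,1)→(q1,1,left)
state=q1 head=-2 tape=B[0]110   (q1,0)→(qH,0,left)
state=qH head=-3 tape=[B]0110
Cell 0 holds 1 when M halts.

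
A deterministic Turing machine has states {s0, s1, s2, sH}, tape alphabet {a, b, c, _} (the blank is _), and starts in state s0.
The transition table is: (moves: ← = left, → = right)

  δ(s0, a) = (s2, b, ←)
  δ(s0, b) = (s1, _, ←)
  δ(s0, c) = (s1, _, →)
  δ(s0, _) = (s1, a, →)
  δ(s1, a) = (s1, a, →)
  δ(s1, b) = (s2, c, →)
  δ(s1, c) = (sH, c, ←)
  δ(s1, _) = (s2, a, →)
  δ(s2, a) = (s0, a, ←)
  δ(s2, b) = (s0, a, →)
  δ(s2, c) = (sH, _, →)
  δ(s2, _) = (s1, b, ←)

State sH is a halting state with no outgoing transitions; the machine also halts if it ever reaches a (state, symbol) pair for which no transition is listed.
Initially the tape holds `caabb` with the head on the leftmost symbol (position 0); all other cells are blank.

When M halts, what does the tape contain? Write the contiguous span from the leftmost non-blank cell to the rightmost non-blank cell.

aacaaacb

state=s0 head=0 tape=[c]aabb____   (s0,c)→(s1,_,→)
state=s1 head=1 tape=_[a]abb____   (s1,a)→(s1,a,→)
state=s1 head=2 tape=_a[a]bb____   (s1,a)→(s1,a,→)
state=s1 head=3 tape=_aa[b]b____   (s1,b)→(s2,c,→)
state=s2 head=4 tape=_aac[b]____   (s2,b)→(s0,a,→)
state=s0 head=5 tape=_aaca[_]___   (s0,_)→(s1,a,→)
state=s1 head=6 tape=_aacaa[_]__   (s1,_)→(s2,a,→)
state=s2 head=7 tape=_aacaaa[_]_   (s2,_)→(s1,b,←)
state=s1 head=6 tape=_aacaa[a]b_   (s1,a)→(s1,a,→)
state=s1 head=7 tape=_aacaaa[b]_   (s1,b)→(s2,c,→)
state=s2 head=8 tape=_aacaaac[_]   (s2,_)→(s1,b,←)
state=s1 head=7 tape=_aacaaa[c]b   (s1,c)→(sH,c,←)
state=sH head=6 tape=_aacaa[a]cb
The non-blank tape span at halt is aacaaacb.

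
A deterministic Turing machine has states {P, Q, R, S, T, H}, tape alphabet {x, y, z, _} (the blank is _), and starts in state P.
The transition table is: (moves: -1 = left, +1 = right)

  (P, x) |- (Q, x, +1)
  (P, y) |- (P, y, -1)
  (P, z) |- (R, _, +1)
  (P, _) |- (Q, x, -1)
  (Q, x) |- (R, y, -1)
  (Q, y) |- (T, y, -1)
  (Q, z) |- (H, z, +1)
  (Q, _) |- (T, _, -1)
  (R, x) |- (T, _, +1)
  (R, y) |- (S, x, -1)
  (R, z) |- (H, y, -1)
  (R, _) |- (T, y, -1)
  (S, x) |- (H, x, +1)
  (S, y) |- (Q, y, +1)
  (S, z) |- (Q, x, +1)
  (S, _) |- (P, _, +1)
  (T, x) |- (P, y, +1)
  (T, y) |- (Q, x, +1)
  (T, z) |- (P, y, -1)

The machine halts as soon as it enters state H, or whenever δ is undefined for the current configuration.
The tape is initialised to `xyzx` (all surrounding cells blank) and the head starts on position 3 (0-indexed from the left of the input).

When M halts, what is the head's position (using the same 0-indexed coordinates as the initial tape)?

state=P head=3 tape=___xyz[x]_   (P,x)→(Q,x,+1)
state=Q head=4 tape=___xyzx[_]   (Q,_)→(T,_,-1)
state=T head=3 tape=___xyz[x]_   (T,x)→(P,y,+1)
state=P head=4 tape=___xyzy[_]   (P,_)→(Q,x,-1)
state=Q head=3 tape=___xyz[y]x   (Q,y)→(T,y,-1)
state=T head=2 tape=___xy[z]yx   (T,z)→(P,y,-1)
state=P head=1 tape=___x[y]yyx   (P,y)→(P,y,-1)
state=P head=0 tape=___[x]yyyx   (P,x)→(Q,x,+1)
state=Q head=1 tape=___x[y]yyx   (Q,y)→(T,y,-1)
state=T head=0 tape=___[x]yyyx   (T,x)→(P,y,+1)
state=P head=1 tape=___y[y]yyx   (P,y)→(P,y,-1)
state=P head=0 tape=___[y]yyyx   (P,y)→(P,y,-1)
state=P head=-1 tape=__[_]yyyyx   (P,_)→(Q,x,-1)
state=Q head=-2 tape=_[_]xyyyyx   (Q,_)→(T,_,-1)
state=T head=-3 tape=[_]_xyyyyx
At halt the head is at cell -3.

-3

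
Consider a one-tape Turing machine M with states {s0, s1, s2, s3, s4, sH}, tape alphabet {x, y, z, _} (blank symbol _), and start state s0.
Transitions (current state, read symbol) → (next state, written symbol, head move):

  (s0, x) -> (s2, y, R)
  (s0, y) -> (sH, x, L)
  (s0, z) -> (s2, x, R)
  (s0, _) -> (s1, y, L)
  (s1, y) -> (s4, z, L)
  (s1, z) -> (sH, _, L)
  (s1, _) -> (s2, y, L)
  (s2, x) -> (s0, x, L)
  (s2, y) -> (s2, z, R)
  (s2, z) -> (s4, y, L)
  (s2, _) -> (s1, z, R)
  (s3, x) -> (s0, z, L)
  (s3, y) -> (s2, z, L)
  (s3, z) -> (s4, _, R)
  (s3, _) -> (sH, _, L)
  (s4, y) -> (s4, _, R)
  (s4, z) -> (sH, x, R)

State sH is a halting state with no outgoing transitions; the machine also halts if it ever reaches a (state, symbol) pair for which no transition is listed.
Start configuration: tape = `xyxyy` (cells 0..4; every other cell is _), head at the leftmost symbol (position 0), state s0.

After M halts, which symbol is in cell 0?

y

s0 | [x]yxyy   read x → write y, move R, go to s2
s2 | y[y]xyy   read y → write z, move R, go to s2
s2 | yz[x]yy   read x → write x, move L, go to s0
s0 | y[z]xyy   read z → write x, move R, go to s2
s2 | yx[x]yy   read x → write x, move L, go to s0
s0 | y[x]xyy   read x → write y, move R, go to s2
s2 | yy[x]yy   read x → write x, move L, go to s0
s0 | y[y]xyy   read y → write x, move L, go to sH
sH | [y]xxyy
Cell 0 holds y when M halts.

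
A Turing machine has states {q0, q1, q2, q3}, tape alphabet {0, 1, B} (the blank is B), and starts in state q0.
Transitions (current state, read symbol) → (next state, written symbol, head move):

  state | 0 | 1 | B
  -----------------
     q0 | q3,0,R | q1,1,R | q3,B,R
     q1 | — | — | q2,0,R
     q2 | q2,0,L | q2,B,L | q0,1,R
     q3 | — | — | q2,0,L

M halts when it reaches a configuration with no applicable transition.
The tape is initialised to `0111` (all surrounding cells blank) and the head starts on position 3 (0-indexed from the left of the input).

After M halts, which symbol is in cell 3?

B

state=q0 head=3 tape=BB011[1]BBBBB   (q0,1)→(q1,1,R)
state=q1 head=4 tape=BB0111[B]BBBB   (q1,B)→(q2,0,R)
state=q2 head=5 tape=BB01110[B]BBB   (q2,B)→(q0,1,R)
state=q0 head=6 tape=BB011101[B]BB   (q0,B)→(q3,B,R)
state=q3 head=7 tape=BB011101B[B]B   (q3,B)→(q2,0,L)
state=q2 head=6 tape=BB011101[B]0B   (q2,B)→(q0,1,R)
state=q0 head=7 tape=BB0111011[0]B   (q0,0)→(q3,0,R)
state=q3 head=8 tape=BB01110110[B]   (q3,B)→(q2,0,L)
state=q2 head=7 tape=BB0111011[0]0   (q2,0)→(q2,0,L)
state=q2 head=6 tape=BB011101[1]00   (q2,1)→(q2,B,L)
state=q2 head=5 tape=BB01110[1]B00   (q2,1)→(q2,B,L)
state=q2 head=4 tape=BB0111[0]BB00   (q2,0)→(q2,0,L)
state=q2 head=3 tape=BB011[1]0BB00   (q2,1)→(q2,B,L)
state=q2 head=2 tape=BB01[1]B0BB00   (q2,1)→(q2,B,L)
state=q2 head=1 tape=BB0[1]BB0BB00   (q2,1)→(q2,B,L)
state=q2 head=0 tape=BB[0]BBB0BB00   (q2,0)→(q2,0,L)
state=q2 head=-1 tape=B[B]0BBB0BB00   (q2,B)→(q0,1,R)
state=q0 head=0 tape=B1[0]BBB0BB00   (q0,0)→(q3,0,R)
state=q3 head=1 tape=B10[B]BB0BB00   (q3,B)→(q2,0,L)
state=q2 head=0 tape=B1[0]0BB0BB00   (q2,0)→(q2,0,L)
state=q2 head=-1 tape=B[1]00BB0BB00   (q2,1)→(q2,B,L)
state=q2 head=-2 tape=[B]B00BB0BB00   (q2,B)→(q0,1,R)
state=q0 head=-1 tape=1[B]00BB0BB00   (q0,B)→(q3,B,R)
state=q3 head=0 tape=1B[0]0BB0BB00
Cell 3 holds B when M halts.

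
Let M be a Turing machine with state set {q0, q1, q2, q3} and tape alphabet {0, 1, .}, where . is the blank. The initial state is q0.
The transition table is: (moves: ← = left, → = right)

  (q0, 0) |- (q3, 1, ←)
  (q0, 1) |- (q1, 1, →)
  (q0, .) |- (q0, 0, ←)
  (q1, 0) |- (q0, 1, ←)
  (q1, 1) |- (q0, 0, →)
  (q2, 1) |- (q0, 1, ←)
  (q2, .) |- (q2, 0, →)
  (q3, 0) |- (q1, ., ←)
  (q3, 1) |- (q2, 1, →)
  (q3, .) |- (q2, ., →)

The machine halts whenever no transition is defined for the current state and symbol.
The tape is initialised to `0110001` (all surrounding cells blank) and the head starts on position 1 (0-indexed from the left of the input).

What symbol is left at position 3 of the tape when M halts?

1

q0 | .0[1]10001   read 1 → write 1, move →, go to q1
q1 | .01[1]0001   read 1 → write 0, move →, go to q0
q0 | .010[0]001   read 0 → write 1, move ←, go to q3
q3 | .01[0]1001   read 0 → write ., move ←, go to q1
q1 | .0[1].1001   read 1 → write 0, move →, go to q0
q0 | .00[.]1001   read . → write 0, move ←, go to q0
q0 | .0[0]01001   read 0 → write 1, move ←, go to q3
q3 | .[0]101001   read 0 → write ., move ←, go to q1
q1 | [.].101001
Cell 3 holds 1 when M halts.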